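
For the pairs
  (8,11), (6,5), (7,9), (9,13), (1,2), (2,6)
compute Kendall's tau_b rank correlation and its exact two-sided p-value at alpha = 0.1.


Step 1: Enumerate the 15 unordered pairs (i,j) with i<j and classify each by sign(x_j-x_i) * sign(y_j-y_i).
  (1,2):dx=-2,dy=-6->C; (1,3):dx=-1,dy=-2->C; (1,4):dx=+1,dy=+2->C; (1,5):dx=-7,dy=-9->C
  (1,6):dx=-6,dy=-5->C; (2,3):dx=+1,dy=+4->C; (2,4):dx=+3,dy=+8->C; (2,5):dx=-5,dy=-3->C
  (2,6):dx=-4,dy=+1->D; (3,4):dx=+2,dy=+4->C; (3,5):dx=-6,dy=-7->C; (3,6):dx=-5,dy=-3->C
  (4,5):dx=-8,dy=-11->C; (4,6):dx=-7,dy=-7->C; (5,6):dx=+1,dy=+4->C
Step 2: C = 14, D = 1, total pairs = 15.
Step 3: tau = (C - D)/(n(n-1)/2) = (14 - 1)/15 = 0.866667.
Step 4: Exact two-sided p-value (enumerate n! = 720 permutations of y under H0): p = 0.016667.
Step 5: alpha = 0.1. reject H0.

tau_b = 0.8667 (C=14, D=1), p = 0.016667, reject H0.


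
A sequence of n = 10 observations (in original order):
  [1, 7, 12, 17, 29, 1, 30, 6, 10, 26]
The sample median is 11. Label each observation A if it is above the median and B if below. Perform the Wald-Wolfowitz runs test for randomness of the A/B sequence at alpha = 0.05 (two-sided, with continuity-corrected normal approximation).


Step 1: Compute median = 11; label A = above, B = below.
Labels in order: BBAAABABBA  (n_A = 5, n_B = 5)
Step 2: Count runs R = 6.
Step 3: Under H0 (random ordering), E[R] = 2*n_A*n_B/(n_A+n_B) + 1 = 2*5*5/10 + 1 = 6.0000.
        Var[R] = 2*n_A*n_B*(2*n_A*n_B - n_A - n_B) / ((n_A+n_B)^2 * (n_A+n_B-1)) = 2000/900 = 2.2222.
        SD[R] = 1.4907.
Step 4: R = E[R], so z = 0 with no continuity correction.
Step 5: Two-sided p-value via normal approximation = 2*(1 - Phi(|z|)) = 1.000000.
Step 6: alpha = 0.05. fail to reject H0.

R = 6, z = 0.0000, p = 1.000000, fail to reject H0.


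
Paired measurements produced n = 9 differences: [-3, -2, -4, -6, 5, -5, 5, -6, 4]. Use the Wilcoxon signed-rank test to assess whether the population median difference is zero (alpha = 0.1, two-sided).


Step 1: Drop any zero differences (none here) and take |d_i|.
|d| = [3, 2, 4, 6, 5, 5, 5, 6, 4]
Step 2: Midrank |d_i| (ties get averaged ranks).
ranks: |3|->2, |2|->1, |4|->3.5, |6|->8.5, |5|->6, |5|->6, |5|->6, |6|->8.5, |4|->3.5
Step 3: Attach original signs; sum ranks with positive sign and with negative sign.
W+ = 6 + 6 + 3.5 = 15.5
W- = 2 + 1 + 3.5 + 8.5 + 6 + 8.5 = 29.5
(Check: W+ + W- = 45 should equal n(n+1)/2 = 45.)
Step 4: Test statistic W = min(W+, W-) = 15.5.
Step 5: Ties in |d|, so use the tie-corrected normal approximation.
        E[W] = n(n+1)/4 = 9*10/4 = 22.5.
        Tie groups: |d|=4 (t=2), |d|=5 (t=3), |d|=6 (t=2); sum(t^3 - t) = 36.
        Var[W] = n(n+1)(2n+1)/24 - sum(t^3-t)/48 = 1710/24 - 36/48 = 70.5.
        z = (W - E[W]) / sqrt(Var[W]) = (15.5 - 22.5) / 8.3964 = -0.8337.
        Two-sided p = 2*Phi(z) = 0.404457.
Step 6: alpha = 0.1. fail to reject H0.

W+ = 15.5, W- = 29.5, W = min = 15.5, p = 0.404457, fail to reject H0.


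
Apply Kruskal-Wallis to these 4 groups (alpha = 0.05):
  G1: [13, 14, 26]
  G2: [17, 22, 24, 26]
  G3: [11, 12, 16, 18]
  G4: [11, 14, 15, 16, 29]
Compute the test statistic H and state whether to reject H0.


Step 1: Combine all N = 16 observations and assign midranks.
sorted (value, group, rank): (11,G3,1.5), (11,G4,1.5), (12,G3,3), (13,G1,4), (14,G1,5.5), (14,G4,5.5), (15,G4,7), (16,G3,8.5), (16,G4,8.5), (17,G2,10), (18,G3,11), (22,G2,12), (24,G2,13), (26,G1,14.5), (26,G2,14.5), (29,G4,16)
Step 2: Sum ranks within each group.
R_1 = 24 (n_1 = 3)
R_2 = 49.5 (n_2 = 4)
R_3 = 24 (n_3 = 4)
R_4 = 38.5 (n_4 = 5)
Step 3: H = 12/(N(N+1)) * sum(R_i^2/n_i) - 3(N+1)
     = 12/(16*17) * (24^2/3 + 49.5^2/4 + 24^2/4 + 38.5^2/5) - 3*17
     = 0.044118 * 1245.01 - 51
     = 3.927022.
Step 4: Ties present; correction factor C = 1 - 24/(16^3 - 16) = 0.994118. Corrected H = 3.927022 / 0.994118 = 3.950259.
Step 5: Under H0, H ~ chi^2(3); p-value = 0.266886.
Step 6: alpha = 0.05. fail to reject H0.

H = 3.9503, df = 3, p = 0.266886, fail to reject H0.


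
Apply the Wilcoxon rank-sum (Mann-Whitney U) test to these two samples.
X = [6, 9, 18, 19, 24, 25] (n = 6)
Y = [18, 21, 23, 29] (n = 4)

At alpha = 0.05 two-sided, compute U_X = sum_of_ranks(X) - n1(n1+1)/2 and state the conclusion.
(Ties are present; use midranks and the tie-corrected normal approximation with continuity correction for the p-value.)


Step 1: Combine and sort all 10 observations; assign midranks.
sorted (value, group): (6,X), (9,X), (18,X), (18,Y), (19,X), (21,Y), (23,Y), (24,X), (25,X), (29,Y)
ranks: 6->1, 9->2, 18->3.5, 18->3.5, 19->5, 21->6, 23->7, 24->8, 25->9, 29->10
Step 2: Rank sum for X: R1 = 1 + 2 + 3.5 + 5 + 8 + 9 = 28.5.
Step 3: U_X = R1 - n1(n1+1)/2 = 28.5 - 6*7/2 = 28.5 - 21 = 7.5.
       U_Y = n1*n2 - U_X = 24 - 7.5 = 16.5.
Step 4: Ties are present, so use the tie-corrected normal approximation (with continuity correction) for the p-value.
Step 5: p-value = 0.392330; compare to alpha = 0.05. fail to reject H0.

U_X = 7.5, p = 0.392330, fail to reject H0 at alpha = 0.05.


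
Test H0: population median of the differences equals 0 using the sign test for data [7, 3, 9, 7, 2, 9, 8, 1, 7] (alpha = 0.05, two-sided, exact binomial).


Step 1: Discard zero differences. Original n = 9; n_eff = number of nonzero differences = 9.
Nonzero differences (with sign): +7, +3, +9, +7, +2, +9, +8, +1, +7
Step 2: Count signs: positive = 9, negative = 0.
Step 3: Under H0: P(positive) = 0.5, so the number of positives S ~ Bin(9, 0.5).
Step 4: Two-sided exact p-value = sum of Bin(9,0.5) probabilities at or below the observed probability = 0.003906.
Step 5: alpha = 0.05. reject H0.

n_eff = 9, pos = 9, neg = 0, p = 0.003906, reject H0.


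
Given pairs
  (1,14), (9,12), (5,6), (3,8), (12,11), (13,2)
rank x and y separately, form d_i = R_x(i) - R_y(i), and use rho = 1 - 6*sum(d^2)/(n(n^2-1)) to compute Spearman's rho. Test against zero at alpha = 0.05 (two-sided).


Step 1: Rank x and y separately (midranks; no ties here).
rank(x): 1->1, 9->4, 5->3, 3->2, 12->5, 13->6
rank(y): 14->6, 12->5, 6->2, 8->3, 11->4, 2->1
Step 2: d_i = R_x(i) - R_y(i); compute d_i^2.
  (1-6)^2=25, (4-5)^2=1, (3-2)^2=1, (2-3)^2=1, (5-4)^2=1, (6-1)^2=25
sum(d^2) = 54.
Step 3: rho = 1 - 6*54 / (6*(6^2 - 1)) = 1 - 324/210 = -0.542857.
Step 4: Under H0, t = rho * sqrt((n-2)/(1-rho^2)) = -1.2928 ~ t(4).
Step 5: Two-sided p-value from the t-distribution with 4 df = 0.265703.
Step 6: alpha = 0.05. fail to reject H0.

rho = -0.5429, p = 0.265703, fail to reject H0 at alpha = 0.05.


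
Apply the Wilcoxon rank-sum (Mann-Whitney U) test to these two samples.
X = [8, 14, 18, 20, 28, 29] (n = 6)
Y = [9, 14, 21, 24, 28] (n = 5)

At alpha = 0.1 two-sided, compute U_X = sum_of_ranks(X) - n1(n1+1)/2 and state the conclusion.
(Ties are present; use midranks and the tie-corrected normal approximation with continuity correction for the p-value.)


Step 1: Combine and sort all 11 observations; assign midranks.
sorted (value, group): (8,X), (9,Y), (14,X), (14,Y), (18,X), (20,X), (21,Y), (24,Y), (28,X), (28,Y), (29,X)
ranks: 8->1, 9->2, 14->3.5, 14->3.5, 18->5, 20->6, 21->7, 24->8, 28->9.5, 28->9.5, 29->11
Step 2: Rank sum for X: R1 = 1 + 3.5 + 5 + 6 + 9.5 + 11 = 36.
Step 3: U_X = R1 - n1(n1+1)/2 = 36 - 6*7/2 = 36 - 21 = 15.
       U_Y = n1*n2 - U_X = 30 - 15 = 15.
Step 4: Ties are present, so use the tie-corrected normal approximation (with continuity correction) for the p-value.
Step 5: p-value = 1.000000; compare to alpha = 0.1. fail to reject H0.

U_X = 15, p = 1.000000, fail to reject H0 at alpha = 0.1.


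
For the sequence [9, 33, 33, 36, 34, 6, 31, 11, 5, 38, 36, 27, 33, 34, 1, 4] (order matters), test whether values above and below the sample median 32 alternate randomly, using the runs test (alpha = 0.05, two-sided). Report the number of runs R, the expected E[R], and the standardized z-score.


Step 1: Compute median = 32; label A = above, B = below.
Labels in order: BAAAABBBBAABAABB  (n_A = 8, n_B = 8)
Step 2: Count runs R = 7.
Step 3: Under H0 (random ordering), E[R] = 2*n_A*n_B/(n_A+n_B) + 1 = 2*8*8/16 + 1 = 9.0000.
        Var[R] = 2*n_A*n_B*(2*n_A*n_B - n_A - n_B) / ((n_A+n_B)^2 * (n_A+n_B-1)) = 14336/3840 = 3.7333.
        SD[R] = 1.9322.
Step 4: Continuity-corrected z = (R + 0.5 - E[R]) / SD[R] = (7 + 0.5 - 9.0000) / 1.9322 = -0.7763.
Step 5: Two-sided p-value via normal approximation = 2*(1 - Phi(|z|)) = 0.437558.
Step 6: alpha = 0.05. fail to reject H0.

R = 7, z = -0.7763, p = 0.437558, fail to reject H0.


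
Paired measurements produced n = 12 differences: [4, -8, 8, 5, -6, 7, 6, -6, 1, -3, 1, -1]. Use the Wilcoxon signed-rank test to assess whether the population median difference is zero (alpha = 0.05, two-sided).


Step 1: Drop any zero differences (none here) and take |d_i|.
|d| = [4, 8, 8, 5, 6, 7, 6, 6, 1, 3, 1, 1]
Step 2: Midrank |d_i| (ties get averaged ranks).
ranks: |4|->5, |8|->11.5, |8|->11.5, |5|->6, |6|->8, |7|->10, |6|->8, |6|->8, |1|->2, |3|->4, |1|->2, |1|->2
Step 3: Attach original signs; sum ranks with positive sign and with negative sign.
W+ = 5 + 11.5 + 6 + 10 + 8 + 2 + 2 = 44.5
W- = 11.5 + 8 + 8 + 4 + 2 = 33.5
(Check: W+ + W- = 78 should equal n(n+1)/2 = 78.)
Step 4: Test statistic W = min(W+, W-) = 33.5.
Step 5: Ties in |d|, so use the tie-corrected normal approximation.
        E[W] = n(n+1)/4 = 12*13/4 = 39.
        Tie groups: |d|=1 (t=3), |d|=6 (t=3), |d|=8 (t=2); sum(t^3 - t) = 54.
        Var[W] = n(n+1)(2n+1)/24 - sum(t^3-t)/48 = 3900/24 - 54/48 = 161.375.
        z = (W - E[W]) / sqrt(Var[W]) = (33.5 - 39) / 12.7033 = -0.4330.
        Two-sided p = 2*Phi(z) = 0.665046.
Step 6: alpha = 0.05. fail to reject H0.

W+ = 44.5, W- = 33.5, W = min = 33.5, p = 0.665046, fail to reject H0.


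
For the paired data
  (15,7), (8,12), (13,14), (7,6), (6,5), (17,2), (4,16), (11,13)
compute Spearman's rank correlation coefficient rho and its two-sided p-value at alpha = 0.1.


Step 1: Rank x and y separately (midranks; no ties here).
rank(x): 15->7, 8->4, 13->6, 7->3, 6->2, 17->8, 4->1, 11->5
rank(y): 7->4, 12->5, 14->7, 6->3, 5->2, 2->1, 16->8, 13->6
Step 2: d_i = R_x(i) - R_y(i); compute d_i^2.
  (7-4)^2=9, (4-5)^2=1, (6-7)^2=1, (3-3)^2=0, (2-2)^2=0, (8-1)^2=49, (1-8)^2=49, (5-6)^2=1
sum(d^2) = 110.
Step 3: rho = 1 - 6*110 / (8*(8^2 - 1)) = 1 - 660/504 = -0.309524.
Step 4: Under H0, t = rho * sqrt((n-2)/(1-rho^2)) = -0.7973 ~ t(6).
Step 5: Two-sided p-value from the t-distribution with 6 df = 0.455645.
Step 6: alpha = 0.1. fail to reject H0.

rho = -0.3095, p = 0.455645, fail to reject H0 at alpha = 0.1.


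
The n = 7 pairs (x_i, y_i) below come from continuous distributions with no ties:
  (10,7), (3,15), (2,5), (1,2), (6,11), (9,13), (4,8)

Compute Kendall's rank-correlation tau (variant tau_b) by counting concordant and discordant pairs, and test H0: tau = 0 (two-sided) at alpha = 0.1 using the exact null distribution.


Step 1: Enumerate the 21 unordered pairs (i,j) with i<j and classify each by sign(x_j-x_i) * sign(y_j-y_i).
  (1,2):dx=-7,dy=+8->D; (1,3):dx=-8,dy=-2->C; (1,4):dx=-9,dy=-5->C; (1,5):dx=-4,dy=+4->D
  (1,6):dx=-1,dy=+6->D; (1,7):dx=-6,dy=+1->D; (2,3):dx=-1,dy=-10->C; (2,4):dx=-2,dy=-13->C
  (2,5):dx=+3,dy=-4->D; (2,6):dx=+6,dy=-2->D; (2,7):dx=+1,dy=-7->D; (3,4):dx=-1,dy=-3->C
  (3,5):dx=+4,dy=+6->C; (3,6):dx=+7,dy=+8->C; (3,7):dx=+2,dy=+3->C; (4,5):dx=+5,dy=+9->C
  (4,6):dx=+8,dy=+11->C; (4,7):dx=+3,dy=+6->C; (5,6):dx=+3,dy=+2->C; (5,7):dx=-2,dy=-3->C
  (6,7):dx=-5,dy=-5->C
Step 2: C = 14, D = 7, total pairs = 21.
Step 3: tau = (C - D)/(n(n-1)/2) = (14 - 7)/21 = 0.333333.
Step 4: Exact two-sided p-value (enumerate n! = 5040 permutations of y under H0): p = 0.381349.
Step 5: alpha = 0.1. fail to reject H0.

tau_b = 0.3333 (C=14, D=7), p = 0.381349, fail to reject H0.


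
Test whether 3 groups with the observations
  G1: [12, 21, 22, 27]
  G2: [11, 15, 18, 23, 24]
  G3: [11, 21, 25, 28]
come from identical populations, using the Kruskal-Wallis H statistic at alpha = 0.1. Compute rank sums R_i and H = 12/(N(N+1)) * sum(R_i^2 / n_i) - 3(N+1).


Step 1: Combine all N = 13 observations and assign midranks.
sorted (value, group, rank): (11,G2,1.5), (11,G3,1.5), (12,G1,3), (15,G2,4), (18,G2,5), (21,G1,6.5), (21,G3,6.5), (22,G1,8), (23,G2,9), (24,G2,10), (25,G3,11), (27,G1,12), (28,G3,13)
Step 2: Sum ranks within each group.
R_1 = 29.5 (n_1 = 4)
R_2 = 29.5 (n_2 = 5)
R_3 = 32 (n_3 = 4)
Step 3: H = 12/(N(N+1)) * sum(R_i^2/n_i) - 3(N+1)
     = 12/(13*14) * (29.5^2/4 + 29.5^2/5 + 32^2/4) - 3*14
     = 0.065934 * 647.612 - 42
     = 0.699725.
Step 4: Ties present; correction factor C = 1 - 12/(13^3 - 13) = 0.994505. Corrected H = 0.699725 / 0.994505 = 0.703591.
Step 5: Under H0, H ~ chi^2(2); p-value = 0.703424.
Step 6: alpha = 0.1. fail to reject H0.

H = 0.7036, df = 2, p = 0.703424, fail to reject H0.


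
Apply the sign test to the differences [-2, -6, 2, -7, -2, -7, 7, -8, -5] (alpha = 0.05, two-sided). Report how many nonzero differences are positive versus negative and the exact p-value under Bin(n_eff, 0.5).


Step 1: Discard zero differences. Original n = 9; n_eff = number of nonzero differences = 9.
Nonzero differences (with sign): -2, -6, +2, -7, -2, -7, +7, -8, -5
Step 2: Count signs: positive = 2, negative = 7.
Step 3: Under H0: P(positive) = 0.5, so the number of positives S ~ Bin(9, 0.5).
Step 4: Two-sided exact p-value = sum of Bin(9,0.5) probabilities at or below the observed probability = 0.179688.
Step 5: alpha = 0.05. fail to reject H0.

n_eff = 9, pos = 2, neg = 7, p = 0.179688, fail to reject H0.


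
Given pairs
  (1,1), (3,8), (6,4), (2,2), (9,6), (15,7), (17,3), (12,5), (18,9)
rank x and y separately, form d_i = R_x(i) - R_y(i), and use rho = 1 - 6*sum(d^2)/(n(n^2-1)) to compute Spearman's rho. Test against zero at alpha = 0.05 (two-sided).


Step 1: Rank x and y separately (midranks; no ties here).
rank(x): 1->1, 3->3, 6->4, 2->2, 9->5, 15->7, 17->8, 12->6, 18->9
rank(y): 1->1, 8->8, 4->4, 2->2, 6->6, 7->7, 3->3, 5->5, 9->9
Step 2: d_i = R_x(i) - R_y(i); compute d_i^2.
  (1-1)^2=0, (3-8)^2=25, (4-4)^2=0, (2-2)^2=0, (5-6)^2=1, (7-7)^2=0, (8-3)^2=25, (6-5)^2=1, (9-9)^2=0
sum(d^2) = 52.
Step 3: rho = 1 - 6*52 / (9*(9^2 - 1)) = 1 - 312/720 = 0.566667.
Step 4: Under H0, t = rho * sqrt((n-2)/(1-rho^2)) = 1.8196 ~ t(7).
Step 5: Two-sided p-value from the t-distribution with 7 df = 0.111633.
Step 6: alpha = 0.05. fail to reject H0.

rho = 0.5667, p = 0.111633, fail to reject H0 at alpha = 0.05.


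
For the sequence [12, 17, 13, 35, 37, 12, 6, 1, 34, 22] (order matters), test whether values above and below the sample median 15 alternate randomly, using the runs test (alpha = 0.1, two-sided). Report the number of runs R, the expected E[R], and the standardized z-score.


Step 1: Compute median = 15; label A = above, B = below.
Labels in order: BABAABBBAA  (n_A = 5, n_B = 5)
Step 2: Count runs R = 6.
Step 3: Under H0 (random ordering), E[R] = 2*n_A*n_B/(n_A+n_B) + 1 = 2*5*5/10 + 1 = 6.0000.
        Var[R] = 2*n_A*n_B*(2*n_A*n_B - n_A - n_B) / ((n_A+n_B)^2 * (n_A+n_B-1)) = 2000/900 = 2.2222.
        SD[R] = 1.4907.
Step 4: R = E[R], so z = 0 with no continuity correction.
Step 5: Two-sided p-value via normal approximation = 2*(1 - Phi(|z|)) = 1.000000.
Step 6: alpha = 0.1. fail to reject H0.

R = 6, z = 0.0000, p = 1.000000, fail to reject H0.


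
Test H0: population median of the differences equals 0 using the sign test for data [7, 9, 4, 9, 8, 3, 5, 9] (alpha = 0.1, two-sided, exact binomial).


Step 1: Discard zero differences. Original n = 8; n_eff = number of nonzero differences = 8.
Nonzero differences (with sign): +7, +9, +4, +9, +8, +3, +5, +9
Step 2: Count signs: positive = 8, negative = 0.
Step 3: Under H0: P(positive) = 0.5, so the number of positives S ~ Bin(8, 0.5).
Step 4: Two-sided exact p-value = sum of Bin(8,0.5) probabilities at or below the observed probability = 0.007812.
Step 5: alpha = 0.1. reject H0.

n_eff = 8, pos = 8, neg = 0, p = 0.007812, reject H0.


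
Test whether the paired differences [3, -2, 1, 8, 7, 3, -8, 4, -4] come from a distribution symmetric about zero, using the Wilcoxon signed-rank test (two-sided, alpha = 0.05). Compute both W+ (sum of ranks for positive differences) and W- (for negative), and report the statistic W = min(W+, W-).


Step 1: Drop any zero differences (none here) and take |d_i|.
|d| = [3, 2, 1, 8, 7, 3, 8, 4, 4]
Step 2: Midrank |d_i| (ties get averaged ranks).
ranks: |3|->3.5, |2|->2, |1|->1, |8|->8.5, |7|->7, |3|->3.5, |8|->8.5, |4|->5.5, |4|->5.5
Step 3: Attach original signs; sum ranks with positive sign and with negative sign.
W+ = 3.5 + 1 + 8.5 + 7 + 3.5 + 5.5 = 29
W- = 2 + 8.5 + 5.5 = 16
(Check: W+ + W- = 45 should equal n(n+1)/2 = 45.)
Step 4: Test statistic W = min(W+, W-) = 16.
Step 5: Ties in |d|, so use the tie-corrected normal approximation.
        E[W] = n(n+1)/4 = 9*10/4 = 22.5.
        Tie groups: |d|=3 (t=2), |d|=4 (t=2), |d|=8 (t=2); sum(t^3 - t) = 18.
        Var[W] = n(n+1)(2n+1)/24 - sum(t^3-t)/48 = 1710/24 - 18/48 = 70.875.
        z = (W - E[W]) / sqrt(Var[W]) = (16 - 22.5) / 8.4187 = -0.7721.
        Two-sided p = 2*Phi(z) = 0.440062.
Step 6: alpha = 0.05. fail to reject H0.

W+ = 29, W- = 16, W = min = 16, p = 0.440062, fail to reject H0.


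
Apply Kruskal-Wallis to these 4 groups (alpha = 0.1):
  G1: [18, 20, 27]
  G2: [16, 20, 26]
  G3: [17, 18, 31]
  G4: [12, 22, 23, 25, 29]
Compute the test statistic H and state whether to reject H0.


Step 1: Combine all N = 14 observations and assign midranks.
sorted (value, group, rank): (12,G4,1), (16,G2,2), (17,G3,3), (18,G1,4.5), (18,G3,4.5), (20,G1,6.5), (20,G2,6.5), (22,G4,8), (23,G4,9), (25,G4,10), (26,G2,11), (27,G1,12), (29,G4,13), (31,G3,14)
Step 2: Sum ranks within each group.
R_1 = 23 (n_1 = 3)
R_2 = 19.5 (n_2 = 3)
R_3 = 21.5 (n_3 = 3)
R_4 = 41 (n_4 = 5)
Step 3: H = 12/(N(N+1)) * sum(R_i^2/n_i) - 3(N+1)
     = 12/(14*15) * (23^2/3 + 19.5^2/3 + 21.5^2/3 + 41^2/5) - 3*15
     = 0.057143 * 793.367 - 45
     = 0.335238.
Step 4: Ties present; correction factor C = 1 - 12/(14^3 - 14) = 0.995604. Corrected H = 0.335238 / 0.995604 = 0.336718.
Step 5: Under H0, H ~ chi^2(3); p-value = 0.952981.
Step 6: alpha = 0.1. fail to reject H0.

H = 0.3367, df = 3, p = 0.952981, fail to reject H0.


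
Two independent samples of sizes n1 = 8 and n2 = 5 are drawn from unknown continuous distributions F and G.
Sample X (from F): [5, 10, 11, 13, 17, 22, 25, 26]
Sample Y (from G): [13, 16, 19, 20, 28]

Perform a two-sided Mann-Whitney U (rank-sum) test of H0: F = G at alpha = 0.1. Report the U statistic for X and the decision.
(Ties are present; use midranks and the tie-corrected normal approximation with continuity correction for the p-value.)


Step 1: Combine and sort all 13 observations; assign midranks.
sorted (value, group): (5,X), (10,X), (11,X), (13,X), (13,Y), (16,Y), (17,X), (19,Y), (20,Y), (22,X), (25,X), (26,X), (28,Y)
ranks: 5->1, 10->2, 11->3, 13->4.5, 13->4.5, 16->6, 17->7, 19->8, 20->9, 22->10, 25->11, 26->12, 28->13
Step 2: Rank sum for X: R1 = 1 + 2 + 3 + 4.5 + 7 + 10 + 11 + 12 = 50.5.
Step 3: U_X = R1 - n1(n1+1)/2 = 50.5 - 8*9/2 = 50.5 - 36 = 14.5.
       U_Y = n1*n2 - U_X = 40 - 14.5 = 25.5.
Step 4: Ties are present, so use the tie-corrected normal approximation (with continuity correction) for the p-value.
Step 5: p-value = 0.463600; compare to alpha = 0.1. fail to reject H0.

U_X = 14.5, p = 0.463600, fail to reject H0 at alpha = 0.1.


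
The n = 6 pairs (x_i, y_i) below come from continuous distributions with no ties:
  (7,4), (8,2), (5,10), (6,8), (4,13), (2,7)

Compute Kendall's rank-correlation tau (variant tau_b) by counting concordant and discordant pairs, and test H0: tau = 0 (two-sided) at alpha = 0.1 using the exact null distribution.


Step 1: Enumerate the 15 unordered pairs (i,j) with i<j and classify each by sign(x_j-x_i) * sign(y_j-y_i).
  (1,2):dx=+1,dy=-2->D; (1,3):dx=-2,dy=+6->D; (1,4):dx=-1,dy=+4->D; (1,5):dx=-3,dy=+9->D
  (1,6):dx=-5,dy=+3->D; (2,3):dx=-3,dy=+8->D; (2,4):dx=-2,dy=+6->D; (2,5):dx=-4,dy=+11->D
  (2,6):dx=-6,dy=+5->D; (3,4):dx=+1,dy=-2->D; (3,5):dx=-1,dy=+3->D; (3,6):dx=-3,dy=-3->C
  (4,5):dx=-2,dy=+5->D; (4,6):dx=-4,dy=-1->C; (5,6):dx=-2,dy=-6->C
Step 2: C = 3, D = 12, total pairs = 15.
Step 3: tau = (C - D)/(n(n-1)/2) = (3 - 12)/15 = -0.600000.
Step 4: Exact two-sided p-value (enumerate n! = 720 permutations of y under H0): p = 0.136111.
Step 5: alpha = 0.1. fail to reject H0.

tau_b = -0.6000 (C=3, D=12), p = 0.136111, fail to reject H0.


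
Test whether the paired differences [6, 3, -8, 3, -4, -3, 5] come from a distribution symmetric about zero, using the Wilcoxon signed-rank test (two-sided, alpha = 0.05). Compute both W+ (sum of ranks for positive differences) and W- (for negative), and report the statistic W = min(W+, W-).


Step 1: Drop any zero differences (none here) and take |d_i|.
|d| = [6, 3, 8, 3, 4, 3, 5]
Step 2: Midrank |d_i| (ties get averaged ranks).
ranks: |6|->6, |3|->2, |8|->7, |3|->2, |4|->4, |3|->2, |5|->5
Step 3: Attach original signs; sum ranks with positive sign and with negative sign.
W+ = 6 + 2 + 2 + 5 = 15
W- = 7 + 4 + 2 = 13
(Check: W+ + W- = 28 should equal n(n+1)/2 = 28.)
Step 4: Test statistic W = min(W+, W-) = 13.
Step 5: Ties in |d|, so use the tie-corrected normal approximation.
        E[W] = n(n+1)/4 = 7*8/4 = 14.
        Tie groups: |d|=3 (t=3); sum(t^3 - t) = 24.
        Var[W] = n(n+1)(2n+1)/24 - sum(t^3-t)/48 = 840/24 - 24/48 = 34.5.
        z = (W - E[W]) / sqrt(Var[W]) = (13 - 14) / 5.8737 = -0.1703.
        Two-sided p = 2*Phi(z) = 0.864813.
Step 6: alpha = 0.05. fail to reject H0.

W+ = 15, W- = 13, W = min = 13, p = 0.864813, fail to reject H0.


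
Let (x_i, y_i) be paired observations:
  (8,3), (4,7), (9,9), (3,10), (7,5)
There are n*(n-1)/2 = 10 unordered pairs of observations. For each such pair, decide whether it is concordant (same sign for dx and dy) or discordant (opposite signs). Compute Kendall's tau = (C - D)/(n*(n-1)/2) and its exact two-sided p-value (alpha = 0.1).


Step 1: Enumerate the 10 unordered pairs (i,j) with i<j and classify each by sign(x_j-x_i) * sign(y_j-y_i).
  (1,2):dx=-4,dy=+4->D; (1,3):dx=+1,dy=+6->C; (1,4):dx=-5,dy=+7->D; (1,5):dx=-1,dy=+2->D
  (2,3):dx=+5,dy=+2->C; (2,4):dx=-1,dy=+3->D; (2,5):dx=+3,dy=-2->D; (3,4):dx=-6,dy=+1->D
  (3,5):dx=-2,dy=-4->C; (4,5):dx=+4,dy=-5->D
Step 2: C = 3, D = 7, total pairs = 10.
Step 3: tau = (C - D)/(n(n-1)/2) = (3 - 7)/10 = -0.400000.
Step 4: Exact two-sided p-value (enumerate n! = 120 permutations of y under H0): p = 0.483333.
Step 5: alpha = 0.1. fail to reject H0.

tau_b = -0.4000 (C=3, D=7), p = 0.483333, fail to reject H0.


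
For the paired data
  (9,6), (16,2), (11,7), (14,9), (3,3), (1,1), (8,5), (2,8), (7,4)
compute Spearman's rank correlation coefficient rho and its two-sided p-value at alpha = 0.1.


Step 1: Rank x and y separately (midranks; no ties here).
rank(x): 9->6, 16->9, 11->7, 14->8, 3->3, 1->1, 8->5, 2->2, 7->4
rank(y): 6->6, 2->2, 7->7, 9->9, 3->3, 1->1, 5->5, 8->8, 4->4
Step 2: d_i = R_x(i) - R_y(i); compute d_i^2.
  (6-6)^2=0, (9-2)^2=49, (7-7)^2=0, (8-9)^2=1, (3-3)^2=0, (1-1)^2=0, (5-5)^2=0, (2-8)^2=36, (4-4)^2=0
sum(d^2) = 86.
Step 3: rho = 1 - 6*86 / (9*(9^2 - 1)) = 1 - 516/720 = 0.283333.
Step 4: Under H0, t = rho * sqrt((n-2)/(1-rho^2)) = 0.7817 ~ t(7).
Step 5: Two-sided p-value from the t-distribution with 7 df = 0.460030.
Step 6: alpha = 0.1. fail to reject H0.

rho = 0.2833, p = 0.460030, fail to reject H0 at alpha = 0.1.


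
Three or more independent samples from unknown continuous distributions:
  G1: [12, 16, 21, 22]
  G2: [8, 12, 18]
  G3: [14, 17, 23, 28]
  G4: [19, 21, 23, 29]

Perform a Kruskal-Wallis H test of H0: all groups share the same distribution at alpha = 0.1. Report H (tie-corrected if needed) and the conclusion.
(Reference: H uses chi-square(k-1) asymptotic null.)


Step 1: Combine all N = 15 observations and assign midranks.
sorted (value, group, rank): (8,G2,1), (12,G1,2.5), (12,G2,2.5), (14,G3,4), (16,G1,5), (17,G3,6), (18,G2,7), (19,G4,8), (21,G1,9.5), (21,G4,9.5), (22,G1,11), (23,G3,12.5), (23,G4,12.5), (28,G3,14), (29,G4,15)
Step 2: Sum ranks within each group.
R_1 = 28 (n_1 = 4)
R_2 = 10.5 (n_2 = 3)
R_3 = 36.5 (n_3 = 4)
R_4 = 45 (n_4 = 4)
Step 3: H = 12/(N(N+1)) * sum(R_i^2/n_i) - 3(N+1)
     = 12/(15*16) * (28^2/4 + 10.5^2/3 + 36.5^2/4 + 45^2/4) - 3*16
     = 0.050000 * 1072.06 - 48
     = 5.603125.
Step 4: Ties present; correction factor C = 1 - 18/(15^3 - 15) = 0.994643. Corrected H = 5.603125 / 0.994643 = 5.633303.
Step 5: Under H0, H ~ chi^2(3); p-value = 0.130879.
Step 6: alpha = 0.1. fail to reject H0.

H = 5.6333, df = 3, p = 0.130879, fail to reject H0.


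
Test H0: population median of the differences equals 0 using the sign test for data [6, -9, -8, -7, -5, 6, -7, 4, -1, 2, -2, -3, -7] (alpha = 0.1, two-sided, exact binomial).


Step 1: Discard zero differences. Original n = 13; n_eff = number of nonzero differences = 13.
Nonzero differences (with sign): +6, -9, -8, -7, -5, +6, -7, +4, -1, +2, -2, -3, -7
Step 2: Count signs: positive = 4, negative = 9.
Step 3: Under H0: P(positive) = 0.5, so the number of positives S ~ Bin(13, 0.5).
Step 4: Two-sided exact p-value = sum of Bin(13,0.5) probabilities at or below the observed probability = 0.266846.
Step 5: alpha = 0.1. fail to reject H0.

n_eff = 13, pos = 4, neg = 9, p = 0.266846, fail to reject H0.


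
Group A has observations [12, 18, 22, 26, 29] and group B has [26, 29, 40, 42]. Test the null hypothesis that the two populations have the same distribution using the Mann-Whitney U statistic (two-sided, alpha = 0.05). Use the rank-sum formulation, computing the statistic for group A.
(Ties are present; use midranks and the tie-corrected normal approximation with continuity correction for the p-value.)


Step 1: Combine and sort all 9 observations; assign midranks.
sorted (value, group): (12,X), (18,X), (22,X), (26,X), (26,Y), (29,X), (29,Y), (40,Y), (42,Y)
ranks: 12->1, 18->2, 22->3, 26->4.5, 26->4.5, 29->6.5, 29->6.5, 40->8, 42->9
Step 2: Rank sum for X: R1 = 1 + 2 + 3 + 4.5 + 6.5 = 17.
Step 3: U_X = R1 - n1(n1+1)/2 = 17 - 5*6/2 = 17 - 15 = 2.
       U_Y = n1*n2 - U_X = 20 - 2 = 18.
Step 4: Ties are present, so use the tie-corrected normal approximation (with continuity correction) for the p-value.
Step 5: p-value = 0.063937; compare to alpha = 0.05. fail to reject H0.

U_X = 2, p = 0.063937, fail to reject H0 at alpha = 0.05.


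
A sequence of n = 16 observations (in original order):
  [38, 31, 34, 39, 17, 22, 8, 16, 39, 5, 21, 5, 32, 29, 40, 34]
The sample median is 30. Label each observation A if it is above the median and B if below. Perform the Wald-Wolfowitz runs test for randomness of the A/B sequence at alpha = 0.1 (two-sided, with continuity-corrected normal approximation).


Step 1: Compute median = 30; label A = above, B = below.
Labels in order: AAAABBBBABBBABAA  (n_A = 8, n_B = 8)
Step 2: Count runs R = 7.
Step 3: Under H0 (random ordering), E[R] = 2*n_A*n_B/(n_A+n_B) + 1 = 2*8*8/16 + 1 = 9.0000.
        Var[R] = 2*n_A*n_B*(2*n_A*n_B - n_A - n_B) / ((n_A+n_B)^2 * (n_A+n_B-1)) = 14336/3840 = 3.7333.
        SD[R] = 1.9322.
Step 4: Continuity-corrected z = (R + 0.5 - E[R]) / SD[R] = (7 + 0.5 - 9.0000) / 1.9322 = -0.7763.
Step 5: Two-sided p-value via normal approximation = 2*(1 - Phi(|z|)) = 0.437558.
Step 6: alpha = 0.1. fail to reject H0.

R = 7, z = -0.7763, p = 0.437558, fail to reject H0.


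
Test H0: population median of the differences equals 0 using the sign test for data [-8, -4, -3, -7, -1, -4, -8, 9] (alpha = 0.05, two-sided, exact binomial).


Step 1: Discard zero differences. Original n = 8; n_eff = number of nonzero differences = 8.
Nonzero differences (with sign): -8, -4, -3, -7, -1, -4, -8, +9
Step 2: Count signs: positive = 1, negative = 7.
Step 3: Under H0: P(positive) = 0.5, so the number of positives S ~ Bin(8, 0.5).
Step 4: Two-sided exact p-value = sum of Bin(8,0.5) probabilities at or below the observed probability = 0.070312.
Step 5: alpha = 0.05. fail to reject H0.

n_eff = 8, pos = 1, neg = 7, p = 0.070312, fail to reject H0.


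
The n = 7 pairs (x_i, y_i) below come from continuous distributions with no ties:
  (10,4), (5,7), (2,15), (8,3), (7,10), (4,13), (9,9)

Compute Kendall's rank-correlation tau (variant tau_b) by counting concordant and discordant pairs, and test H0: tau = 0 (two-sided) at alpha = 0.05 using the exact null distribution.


Step 1: Enumerate the 21 unordered pairs (i,j) with i<j and classify each by sign(x_j-x_i) * sign(y_j-y_i).
  (1,2):dx=-5,dy=+3->D; (1,3):dx=-8,dy=+11->D; (1,4):dx=-2,dy=-1->C; (1,5):dx=-3,dy=+6->D
  (1,6):dx=-6,dy=+9->D; (1,7):dx=-1,dy=+5->D; (2,3):dx=-3,dy=+8->D; (2,4):dx=+3,dy=-4->D
  (2,5):dx=+2,dy=+3->C; (2,6):dx=-1,dy=+6->D; (2,7):dx=+4,dy=+2->C; (3,4):dx=+6,dy=-12->D
  (3,5):dx=+5,dy=-5->D; (3,6):dx=+2,dy=-2->D; (3,7):dx=+7,dy=-6->D; (4,5):dx=-1,dy=+7->D
  (4,6):dx=-4,dy=+10->D; (4,7):dx=+1,dy=+6->C; (5,6):dx=-3,dy=+3->D; (5,7):dx=+2,dy=-1->D
  (6,7):dx=+5,dy=-4->D
Step 2: C = 4, D = 17, total pairs = 21.
Step 3: tau = (C - D)/(n(n-1)/2) = (4 - 17)/21 = -0.619048.
Step 4: Exact two-sided p-value (enumerate n! = 5040 permutations of y under H0): p = 0.069048.
Step 5: alpha = 0.05. fail to reject H0.

tau_b = -0.6190 (C=4, D=17), p = 0.069048, fail to reject H0.


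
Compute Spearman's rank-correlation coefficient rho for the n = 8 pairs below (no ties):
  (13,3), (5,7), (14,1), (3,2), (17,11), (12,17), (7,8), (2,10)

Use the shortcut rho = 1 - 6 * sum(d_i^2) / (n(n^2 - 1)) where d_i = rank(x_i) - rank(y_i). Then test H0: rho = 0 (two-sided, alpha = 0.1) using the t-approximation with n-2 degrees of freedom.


Step 1: Rank x and y separately (midranks; no ties here).
rank(x): 13->6, 5->3, 14->7, 3->2, 17->8, 12->5, 7->4, 2->1
rank(y): 3->3, 7->4, 1->1, 2->2, 11->7, 17->8, 8->5, 10->6
Step 2: d_i = R_x(i) - R_y(i); compute d_i^2.
  (6-3)^2=9, (3-4)^2=1, (7-1)^2=36, (2-2)^2=0, (8-7)^2=1, (5-8)^2=9, (4-5)^2=1, (1-6)^2=25
sum(d^2) = 82.
Step 3: rho = 1 - 6*82 / (8*(8^2 - 1)) = 1 - 492/504 = 0.023810.
Step 4: Under H0, t = rho * sqrt((n-2)/(1-rho^2)) = 0.0583 ~ t(6).
Step 5: Two-sided p-value from the t-distribution with 6 df = 0.955374.
Step 6: alpha = 0.1. fail to reject H0.

rho = 0.0238, p = 0.955374, fail to reject H0 at alpha = 0.1.


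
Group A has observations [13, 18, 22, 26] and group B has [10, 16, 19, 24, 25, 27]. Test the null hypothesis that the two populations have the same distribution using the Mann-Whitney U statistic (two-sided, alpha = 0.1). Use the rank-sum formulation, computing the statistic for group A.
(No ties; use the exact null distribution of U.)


Step 1: Combine and sort all 10 observations; assign midranks.
sorted (value, group): (10,Y), (13,X), (16,Y), (18,X), (19,Y), (22,X), (24,Y), (25,Y), (26,X), (27,Y)
ranks: 10->1, 13->2, 16->3, 18->4, 19->5, 22->6, 24->7, 25->8, 26->9, 27->10
Step 2: Rank sum for X: R1 = 2 + 4 + 6 + 9 = 21.
Step 3: U_X = R1 - n1(n1+1)/2 = 21 - 4*5/2 = 21 - 10 = 11.
       U_Y = n1*n2 - U_X = 24 - 11 = 13.
Step 4: No ties, so the exact null distribution of U (based on enumerating the C(10,4) = 210 equally likely rank assignments) gives the two-sided p-value.
Step 5: p-value = 0.914286; compare to alpha = 0.1. fail to reject H0.

U_X = 11, p = 0.914286, fail to reject H0 at alpha = 0.1.


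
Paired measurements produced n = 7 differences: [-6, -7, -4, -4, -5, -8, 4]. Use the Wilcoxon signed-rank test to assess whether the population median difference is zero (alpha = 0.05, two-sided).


Step 1: Drop any zero differences (none here) and take |d_i|.
|d| = [6, 7, 4, 4, 5, 8, 4]
Step 2: Midrank |d_i| (ties get averaged ranks).
ranks: |6|->5, |7|->6, |4|->2, |4|->2, |5|->4, |8|->7, |4|->2
Step 3: Attach original signs; sum ranks with positive sign and with negative sign.
W+ = 2 = 2
W- = 5 + 6 + 2 + 2 + 4 + 7 = 26
(Check: W+ + W- = 28 should equal n(n+1)/2 = 28.)
Step 4: Test statistic W = min(W+, W-) = 2.
Step 5: Ties in |d|, so use the tie-corrected normal approximation.
        E[W] = n(n+1)/4 = 7*8/4 = 14.
        Tie groups: |d|=4 (t=3); sum(t^3 - t) = 24.
        Var[W] = n(n+1)(2n+1)/24 - sum(t^3-t)/48 = 840/24 - 24/48 = 34.5.
        z = (W - E[W]) / sqrt(Var[W]) = (2 - 14) / 5.8737 = -2.0430.
        Two-sided p = 2*Phi(z) = 0.041051.
Step 6: alpha = 0.05. reject H0.

W+ = 2, W- = 26, W = min = 2, p = 0.041051, reject H0.


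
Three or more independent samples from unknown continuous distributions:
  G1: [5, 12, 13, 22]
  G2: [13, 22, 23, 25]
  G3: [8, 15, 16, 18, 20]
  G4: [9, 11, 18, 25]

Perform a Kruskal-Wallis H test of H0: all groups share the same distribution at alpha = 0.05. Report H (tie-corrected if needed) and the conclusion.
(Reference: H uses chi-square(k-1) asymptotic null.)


Step 1: Combine all N = 17 observations and assign midranks.
sorted (value, group, rank): (5,G1,1), (8,G3,2), (9,G4,3), (11,G4,4), (12,G1,5), (13,G1,6.5), (13,G2,6.5), (15,G3,8), (16,G3,9), (18,G3,10.5), (18,G4,10.5), (20,G3,12), (22,G1,13.5), (22,G2,13.5), (23,G2,15), (25,G2,16.5), (25,G4,16.5)
Step 2: Sum ranks within each group.
R_1 = 26 (n_1 = 4)
R_2 = 51.5 (n_2 = 4)
R_3 = 41.5 (n_3 = 5)
R_4 = 34 (n_4 = 4)
Step 3: H = 12/(N(N+1)) * sum(R_i^2/n_i) - 3(N+1)
     = 12/(17*18) * (26^2/4 + 51.5^2/4 + 41.5^2/5 + 34^2/4) - 3*18
     = 0.039216 * 1465.51 - 54
     = 3.471078.
Step 4: Ties present; correction factor C = 1 - 24/(17^3 - 17) = 0.995098. Corrected H = 3.471078 / 0.995098 = 3.488177.
Step 5: Under H0, H ~ chi^2(3); p-value = 0.322299.
Step 6: alpha = 0.05. fail to reject H0.

H = 3.4882, df = 3, p = 0.322299, fail to reject H0.


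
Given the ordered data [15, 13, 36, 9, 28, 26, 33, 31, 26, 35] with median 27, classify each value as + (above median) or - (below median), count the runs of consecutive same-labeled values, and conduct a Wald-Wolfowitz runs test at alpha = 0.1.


Step 1: Compute median = 27; label A = above, B = below.
Labels in order: BBABABAABA  (n_A = 5, n_B = 5)
Step 2: Count runs R = 8.
Step 3: Under H0 (random ordering), E[R] = 2*n_A*n_B/(n_A+n_B) + 1 = 2*5*5/10 + 1 = 6.0000.
        Var[R] = 2*n_A*n_B*(2*n_A*n_B - n_A - n_B) / ((n_A+n_B)^2 * (n_A+n_B-1)) = 2000/900 = 2.2222.
        SD[R] = 1.4907.
Step 4: Continuity-corrected z = (R - 0.5 - E[R]) / SD[R] = (8 - 0.5 - 6.0000) / 1.4907 = 1.0062.
Step 5: Two-sided p-value via normal approximation = 2*(1 - Phi(|z|)) = 0.314305.
Step 6: alpha = 0.1. fail to reject H0.

R = 8, z = 1.0062, p = 0.314305, fail to reject H0.


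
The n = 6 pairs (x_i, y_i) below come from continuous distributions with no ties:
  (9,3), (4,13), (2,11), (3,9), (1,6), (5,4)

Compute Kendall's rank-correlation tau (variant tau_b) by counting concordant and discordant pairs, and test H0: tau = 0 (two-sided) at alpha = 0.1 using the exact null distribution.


Step 1: Enumerate the 15 unordered pairs (i,j) with i<j and classify each by sign(x_j-x_i) * sign(y_j-y_i).
  (1,2):dx=-5,dy=+10->D; (1,3):dx=-7,dy=+8->D; (1,4):dx=-6,dy=+6->D; (1,5):dx=-8,dy=+3->D
  (1,6):dx=-4,dy=+1->D; (2,3):dx=-2,dy=-2->C; (2,4):dx=-1,dy=-4->C; (2,5):dx=-3,dy=-7->C
  (2,6):dx=+1,dy=-9->D; (3,4):dx=+1,dy=-2->D; (3,5):dx=-1,dy=-5->C; (3,6):dx=+3,dy=-7->D
  (4,5):dx=-2,dy=-3->C; (4,6):dx=+2,dy=-5->D; (5,6):dx=+4,dy=-2->D
Step 2: C = 5, D = 10, total pairs = 15.
Step 3: tau = (C - D)/(n(n-1)/2) = (5 - 10)/15 = -0.333333.
Step 4: Exact two-sided p-value (enumerate n! = 720 permutations of y under H0): p = 0.469444.
Step 5: alpha = 0.1. fail to reject H0.

tau_b = -0.3333 (C=5, D=10), p = 0.469444, fail to reject H0.


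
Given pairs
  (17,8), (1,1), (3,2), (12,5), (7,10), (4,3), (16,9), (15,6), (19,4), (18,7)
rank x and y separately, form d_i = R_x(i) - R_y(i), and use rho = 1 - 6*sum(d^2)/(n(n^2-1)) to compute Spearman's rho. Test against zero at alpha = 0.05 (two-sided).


Step 1: Rank x and y separately (midranks; no ties here).
rank(x): 17->8, 1->1, 3->2, 12->5, 7->4, 4->3, 16->7, 15->6, 19->10, 18->9
rank(y): 8->8, 1->1, 2->2, 5->5, 10->10, 3->3, 9->9, 6->6, 4->4, 7->7
Step 2: d_i = R_x(i) - R_y(i); compute d_i^2.
  (8-8)^2=0, (1-1)^2=0, (2-2)^2=0, (5-5)^2=0, (4-10)^2=36, (3-3)^2=0, (7-9)^2=4, (6-6)^2=0, (10-4)^2=36, (9-7)^2=4
sum(d^2) = 80.
Step 3: rho = 1 - 6*80 / (10*(10^2 - 1)) = 1 - 480/990 = 0.515152.
Step 4: Under H0, t = rho * sqrt((n-2)/(1-rho^2)) = 1.7000 ~ t(8).
Step 5: Two-sided p-value from the t-distribution with 8 df = 0.127553.
Step 6: alpha = 0.05. fail to reject H0.

rho = 0.5152, p = 0.127553, fail to reject H0 at alpha = 0.05.


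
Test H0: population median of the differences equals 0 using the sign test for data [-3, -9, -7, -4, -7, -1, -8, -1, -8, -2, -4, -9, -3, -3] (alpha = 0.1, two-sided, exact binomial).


Step 1: Discard zero differences. Original n = 14; n_eff = number of nonzero differences = 14.
Nonzero differences (with sign): -3, -9, -7, -4, -7, -1, -8, -1, -8, -2, -4, -9, -3, -3
Step 2: Count signs: positive = 0, negative = 14.
Step 3: Under H0: P(positive) = 0.5, so the number of positives S ~ Bin(14, 0.5).
Step 4: Two-sided exact p-value = sum of Bin(14,0.5) probabilities at or below the observed probability = 0.000122.
Step 5: alpha = 0.1. reject H0.

n_eff = 14, pos = 0, neg = 14, p = 0.000122, reject H0.


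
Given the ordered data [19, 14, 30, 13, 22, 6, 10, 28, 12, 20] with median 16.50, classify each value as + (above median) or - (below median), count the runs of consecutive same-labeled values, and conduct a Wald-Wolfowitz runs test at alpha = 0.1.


Step 1: Compute median = 16.50; label A = above, B = below.
Labels in order: ABABABBABA  (n_A = 5, n_B = 5)
Step 2: Count runs R = 9.
Step 3: Under H0 (random ordering), E[R] = 2*n_A*n_B/(n_A+n_B) + 1 = 2*5*5/10 + 1 = 6.0000.
        Var[R] = 2*n_A*n_B*(2*n_A*n_B - n_A - n_B) / ((n_A+n_B)^2 * (n_A+n_B-1)) = 2000/900 = 2.2222.
        SD[R] = 1.4907.
Step 4: Continuity-corrected z = (R - 0.5 - E[R]) / SD[R] = (9 - 0.5 - 6.0000) / 1.4907 = 1.6771.
Step 5: Two-sided p-value via normal approximation = 2*(1 - Phi(|z|)) = 0.093533.
Step 6: alpha = 0.1. reject H0.

R = 9, z = 1.6771, p = 0.093533, reject H0.


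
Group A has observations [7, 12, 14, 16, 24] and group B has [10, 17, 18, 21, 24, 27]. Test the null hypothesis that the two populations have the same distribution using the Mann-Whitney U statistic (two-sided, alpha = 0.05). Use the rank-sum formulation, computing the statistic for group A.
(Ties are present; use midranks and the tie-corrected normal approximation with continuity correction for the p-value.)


Step 1: Combine and sort all 11 observations; assign midranks.
sorted (value, group): (7,X), (10,Y), (12,X), (14,X), (16,X), (17,Y), (18,Y), (21,Y), (24,X), (24,Y), (27,Y)
ranks: 7->1, 10->2, 12->3, 14->4, 16->5, 17->6, 18->7, 21->8, 24->9.5, 24->9.5, 27->11
Step 2: Rank sum for X: R1 = 1 + 3 + 4 + 5 + 9.5 = 22.5.
Step 3: U_X = R1 - n1(n1+1)/2 = 22.5 - 5*6/2 = 22.5 - 15 = 7.5.
       U_Y = n1*n2 - U_X = 30 - 7.5 = 22.5.
Step 4: Ties are present, so use the tie-corrected normal approximation (with continuity correction) for the p-value.
Step 5: p-value = 0.200217; compare to alpha = 0.05. fail to reject H0.

U_X = 7.5, p = 0.200217, fail to reject H0 at alpha = 0.05.


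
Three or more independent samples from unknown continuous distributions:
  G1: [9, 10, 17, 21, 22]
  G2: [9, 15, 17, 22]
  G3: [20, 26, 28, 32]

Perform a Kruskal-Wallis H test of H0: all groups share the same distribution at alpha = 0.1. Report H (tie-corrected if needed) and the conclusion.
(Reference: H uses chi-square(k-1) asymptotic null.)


Step 1: Combine all N = 13 observations and assign midranks.
sorted (value, group, rank): (9,G1,1.5), (9,G2,1.5), (10,G1,3), (15,G2,4), (17,G1,5.5), (17,G2,5.5), (20,G3,7), (21,G1,8), (22,G1,9.5), (22,G2,9.5), (26,G3,11), (28,G3,12), (32,G3,13)
Step 2: Sum ranks within each group.
R_1 = 27.5 (n_1 = 5)
R_2 = 20.5 (n_2 = 4)
R_3 = 43 (n_3 = 4)
Step 3: H = 12/(N(N+1)) * sum(R_i^2/n_i) - 3(N+1)
     = 12/(13*14) * (27.5^2/5 + 20.5^2/4 + 43^2/4) - 3*14
     = 0.065934 * 718.562 - 42
     = 5.377747.
Step 4: Ties present; correction factor C = 1 - 18/(13^3 - 13) = 0.991758. Corrected H = 5.377747 / 0.991758 = 5.422438.
Step 5: Under H0, H ~ chi^2(2); p-value = 0.066456.
Step 6: alpha = 0.1. reject H0.

H = 5.4224, df = 2, p = 0.066456, reject H0.


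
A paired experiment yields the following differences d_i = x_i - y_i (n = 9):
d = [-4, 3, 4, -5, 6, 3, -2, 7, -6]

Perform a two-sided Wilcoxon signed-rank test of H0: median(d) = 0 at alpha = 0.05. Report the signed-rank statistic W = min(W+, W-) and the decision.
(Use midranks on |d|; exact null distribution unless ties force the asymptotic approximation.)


Step 1: Drop any zero differences (none here) and take |d_i|.
|d| = [4, 3, 4, 5, 6, 3, 2, 7, 6]
Step 2: Midrank |d_i| (ties get averaged ranks).
ranks: |4|->4.5, |3|->2.5, |4|->4.5, |5|->6, |6|->7.5, |3|->2.5, |2|->1, |7|->9, |6|->7.5
Step 3: Attach original signs; sum ranks with positive sign and with negative sign.
W+ = 2.5 + 4.5 + 7.5 + 2.5 + 9 = 26
W- = 4.5 + 6 + 1 + 7.5 = 19
(Check: W+ + W- = 45 should equal n(n+1)/2 = 45.)
Step 4: Test statistic W = min(W+, W-) = 19.
Step 5: Ties in |d|, so use the tie-corrected normal approximation.
        E[W] = n(n+1)/4 = 9*10/4 = 22.5.
        Tie groups: |d|=3 (t=2), |d|=4 (t=2), |d|=6 (t=2); sum(t^3 - t) = 18.
        Var[W] = n(n+1)(2n+1)/24 - sum(t^3-t)/48 = 1710/24 - 18/48 = 70.875.
        z = (W - E[W]) / sqrt(Var[W]) = (19 - 22.5) / 8.4187 = -0.4157.
        Two-sided p = 2*Phi(z) = 0.677600.
Step 6: alpha = 0.05. fail to reject H0.

W+ = 26, W- = 19, W = min = 19, p = 0.677600, fail to reject H0.
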